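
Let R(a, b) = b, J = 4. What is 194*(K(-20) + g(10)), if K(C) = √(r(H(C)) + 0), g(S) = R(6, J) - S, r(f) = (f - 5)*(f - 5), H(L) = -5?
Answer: 776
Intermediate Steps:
r(f) = (-5 + f)² (r(f) = (-5 + f)*(-5 + f) = (-5 + f)²)
g(S) = 4 - S
K(C) = 10 (K(C) = √((-5 - 5)² + 0) = √((-10)² + 0) = √(100 + 0) = √100 = 10)
194*(K(-20) + g(10)) = 194*(10 + (4 - 1*10)) = 194*(10 + (4 - 10)) = 194*(10 - 6) = 194*4 = 776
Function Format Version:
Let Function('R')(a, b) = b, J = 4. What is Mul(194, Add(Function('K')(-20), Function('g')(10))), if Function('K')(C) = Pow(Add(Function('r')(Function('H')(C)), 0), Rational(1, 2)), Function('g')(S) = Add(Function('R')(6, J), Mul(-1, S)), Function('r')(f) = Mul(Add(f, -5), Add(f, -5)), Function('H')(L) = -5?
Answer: 776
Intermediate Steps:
Function('r')(f) = Pow(Add(-5, f), 2) (Function('r')(f) = Mul(Add(-5, f), Add(-5, f)) = Pow(Add(-5, f), 2))
Function('g')(S) = Add(4, Mul(-1, S))
Function('K')(C) = 10 (Function('K')(C) = Pow(Add(Pow(Add(-5, -5), 2), 0), Rational(1, 2)) = Pow(Add(Pow(-10, 2), 0), Rational(1, 2)) = Pow(Add(100, 0), Rational(1, 2)) = Pow(100, Rational(1, 2)) = 10)
Mul(194, Add(Function('K')(-20), Function('g')(10))) = Mul(194, Add(10, Add(4, Mul(-1, 10)))) = Mul(194, Add(10, Add(4, -10))) = Mul(194, Add(10, -6)) = Mul(194, 4) = 776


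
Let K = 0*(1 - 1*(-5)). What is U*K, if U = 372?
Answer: 0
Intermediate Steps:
K = 0 (K = 0*(1 + 5) = 0*6 = 0)
U*K = 372*0 = 0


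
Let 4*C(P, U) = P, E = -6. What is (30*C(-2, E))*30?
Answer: -450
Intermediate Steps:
C(P, U) = P/4
(30*C(-2, E))*30 = (30*((¼)*(-2)))*30 = (30*(-½))*30 = -15*30 = -450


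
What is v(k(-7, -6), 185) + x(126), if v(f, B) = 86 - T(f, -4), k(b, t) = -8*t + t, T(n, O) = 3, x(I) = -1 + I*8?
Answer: 1090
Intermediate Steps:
x(I) = -1 + 8*I
k(b, t) = -7*t
v(f, B) = 83 (v(f, B) = 86 - 1*3 = 86 - 3 = 83)
v(k(-7, -6), 185) + x(126) = 83 + (-1 + 8*126) = 83 + (-1 + 1008) = 83 + 1007 = 1090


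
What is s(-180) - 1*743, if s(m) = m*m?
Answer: 31657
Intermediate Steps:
s(m) = m²
s(-180) - 1*743 = (-180)² - 1*743 = 32400 - 743 = 31657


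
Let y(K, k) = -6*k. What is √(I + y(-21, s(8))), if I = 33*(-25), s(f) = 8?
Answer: 3*I*√97 ≈ 29.547*I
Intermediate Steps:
I = -825
√(I + y(-21, s(8))) = √(-825 - 6*8) = √(-825 - 48) = √(-873) = 3*I*√97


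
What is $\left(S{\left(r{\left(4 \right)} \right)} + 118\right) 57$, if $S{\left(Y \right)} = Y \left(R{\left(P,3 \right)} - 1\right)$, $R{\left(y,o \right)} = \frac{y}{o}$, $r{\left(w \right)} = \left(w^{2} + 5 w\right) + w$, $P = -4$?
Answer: $1406$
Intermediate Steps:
$r{\left(w \right)} = w^{2} + 6 w$
$S{\left(Y \right)} = - \frac{7 Y}{3}$ ($S{\left(Y \right)} = Y \left(- \frac{4}{3} - 1\right) = Y \left(- \frac{7}{3}\right) = - \frac{7 Y}{3}$)
$\left(S{\left(r{\left(4 \right)} \right)} + 118\right) 57 = \left(- \frac{7 \cdot 4 \left(6 + 4\right)}{3} + 118\right) 57 = \left(- \frac{7 \cdot 4 \cdot 10}{3} + 118\right) 57 = \left(\left(- \frac{7}{3}\right) 40 + 118\right) 57 = \left(- \frac{280}{3} + 118\right) 57 = \frac{74}{3} \cdot 57 = 1406$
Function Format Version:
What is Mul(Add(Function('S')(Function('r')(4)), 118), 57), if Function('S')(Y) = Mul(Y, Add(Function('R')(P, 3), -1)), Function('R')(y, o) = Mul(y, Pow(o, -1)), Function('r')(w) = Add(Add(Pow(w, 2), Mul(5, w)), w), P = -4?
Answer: 1406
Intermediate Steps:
Function('r')(w) = Add(Pow(w, 2), Mul(6, w))
Function('S')(Y) = Mul(Rational(-7, 3), Y) (Function('S')(Y) = Mul(Y, Add(Mul(-4, Pow(3, -1)), -1)) = Mul(Y, Add(Mul(-4, Rational(1, 3)), -1)) = Mul(Y, Add(Rational(-4, 3), -1)) = Mul(Y, Rational(-7, 3)) = Mul(Rational(-7, 3), Y))
Mul(Add(Function('S')(Function('r')(4)), 118), 57) = Mul(Add(Mul(Rational(-7, 3), Mul(4, Add(6, 4))), 118), 57) = Mul(Add(Mul(Rational(-7, 3), Mul(4, 10)), 118), 57) = Mul(Add(Mul(Rational(-7, 3), 40), 118), 57) = Mul(Add(Rational(-280, 3), 118), 57) = Mul(Rational(74, 3), 57) = 1406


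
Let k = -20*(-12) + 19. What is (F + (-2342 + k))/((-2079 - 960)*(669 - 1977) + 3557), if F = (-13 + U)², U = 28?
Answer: -1858/3978569 ≈ -0.00046700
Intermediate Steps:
k = 259 (k = 240 + 19 = 259)
F = 225 (F = (-13 + 28)² = 15² = 225)
(F + (-2342 + k))/((-2079 - 960)*(669 - 1977) + 3557) = (225 + (-2342 + 259))/((-2079 - 960)*(669 - 1977) + 3557) = (225 - 2083)/(-3039*(-1308) + 3557) = -1858/(3975012 + 3557) = -1858/3978569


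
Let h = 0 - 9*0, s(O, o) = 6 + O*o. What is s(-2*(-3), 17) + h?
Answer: 108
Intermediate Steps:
h = 0 (h = 0 + 0 = 0)
s(-2*(-3), 17) + h = (6 - 2*(-3)*17) + 0 = (6 + 6*17) + 0 = (6 + 102) + 0 = 108 + 0 = 108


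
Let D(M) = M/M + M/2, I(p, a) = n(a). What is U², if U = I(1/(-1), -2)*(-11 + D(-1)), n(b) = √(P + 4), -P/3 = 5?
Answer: -4851/4 ≈ -1212.8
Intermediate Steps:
P = -15 (P = -3*5 = -15)
n(b) = I*√11 (n(b) = √(-15 + 4) = √(-11) = I*√11)
I(p, a) = I*√11
D(M) = 1 + M/2 (D(M) = 1 + M*(½) = 1 + M/2)
U = -21*I*√11/2 (U = (I*√11)*(-11 + (1 + (½)*(-1))) = (I*√11)*(-11 + (1 - ½)) = (I*√11)*(-11 + ½) = (I*√11)*(-21/2) = -21*I*√11/2 ≈ -34.825*I)
U² = (-21*I*√11/2)² = -4851/4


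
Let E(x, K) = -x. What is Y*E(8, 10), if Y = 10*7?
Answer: -560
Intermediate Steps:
Y = 70
Y*E(8, 10) = 70*(-1*8) = 70*(-8) = -560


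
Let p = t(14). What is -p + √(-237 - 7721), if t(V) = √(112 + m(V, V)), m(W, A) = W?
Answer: -3*√14 + I*√7958 ≈ -11.225 + 89.208*I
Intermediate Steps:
t(V) = √(112 + V)
p = 3*√14 (p = √(112 + 14) = √126 = 3*√14 ≈ 11.225)
-p + √(-237 - 7721) = -3*√14 + √(-237 - 7721) = -3*√14 + √(-7958) = -3*√14 + I*√7958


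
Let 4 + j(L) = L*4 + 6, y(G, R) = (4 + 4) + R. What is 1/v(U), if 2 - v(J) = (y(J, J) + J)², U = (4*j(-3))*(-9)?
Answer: -1/529982 ≈ -1.8869e-6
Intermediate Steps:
y(G, R) = 8 + R
j(L) = 2 + 4*L (j(L) = -4 + (L*4 + 6) = -4 + (4*L + 6) = -4 + (6 + 4*L) = 2 + 4*L)
U = 360 (U = (4*(2 + 4*(-3)))*(-9) = (4*(2 - 12))*(-9) = (4*(-10))*(-9) = -40*(-9) = 360)
v(J) = 2 - (8 + 2*J)² (v(J) = 2 - ((8 + J) + J)² = 2 - (8 + 2*J)²)
1/v(U) = 1/(2 - 4*(4 + 360)²) = 1/(2 - 4*364²) = 1/(2 - 4*132496) = 1/(2 - 529984) = 1/(-529982) = -1/529982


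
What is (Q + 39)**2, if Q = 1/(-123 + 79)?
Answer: 2941225/1936 ≈ 1519.2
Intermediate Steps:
Q = -1/44 (Q = 1/(-44) = -1/44 ≈ -0.022727)
(Q + 39)**2 = (-1/44 + 39)**2 = (1715/44)**2 = 2941225/1936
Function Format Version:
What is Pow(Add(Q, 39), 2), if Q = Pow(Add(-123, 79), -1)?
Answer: Rational(2941225, 1936) ≈ 1519.2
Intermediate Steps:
Q = Rational(-1, 44) (Q = Pow(-44, -1) = Rational(-1, 44) ≈ -0.022727)
Pow(Add(Q, 39), 2) = Pow(Add(Rational(-1, 44), 39), 2) = Pow(Rational(1715, 44), 2) = Rational(2941225, 1936)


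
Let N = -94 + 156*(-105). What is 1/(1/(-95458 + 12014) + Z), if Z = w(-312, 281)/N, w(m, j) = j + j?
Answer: -687328228/23456001 ≈ -29.303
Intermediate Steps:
N = -16474 (N = -94 - 16380 = -16474)
w(m, j) = 2*j
Z = -281/8237 (Z = (2*281)/(-16474) = 562*(-1/16474) = -281/8237 ≈ -0.034114)
1/(1/(-95458 + 12014) + Z) = 1/(1/(-95458 + 12014) - 281/8237) = 1/(1/(-83444) - 281/8237) = 1/(-1/83444 - 281/8237) = 1/(-23456001/687328228) = -687328228/23456001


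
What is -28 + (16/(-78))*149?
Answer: -2284/39 ≈ -58.564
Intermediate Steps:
-28 + (16/(-78))*149 = -28 + (16*(-1/78))*149 = -28 - 8/39*149 = -28 - 1192/39 = -2284/39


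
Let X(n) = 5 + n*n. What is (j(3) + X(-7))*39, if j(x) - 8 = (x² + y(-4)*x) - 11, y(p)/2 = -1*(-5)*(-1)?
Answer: 1170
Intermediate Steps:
y(p) = -10 (y(p) = 2*(-1*(-5)*(-1)) = 2*(5*(-1)) = 2*(-5) = -10)
X(n) = 5 + n²
j(x) = -3 + x² - 10*x (j(x) = 8 + ((x² - 10*x) - 11) = 8 + (-11 + x² - 10*x) = -3 + x² - 10*x)
(j(3) + X(-7))*39 = ((-3 + 3² - 10*3) + (5 + (-7)²))*39 = ((-3 + 9 - 30) + (5 + 49))*39 = (-24 + 54)*39 = 30*39 = 1170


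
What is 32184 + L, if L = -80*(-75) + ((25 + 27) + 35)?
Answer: 38271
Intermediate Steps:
L = 6087 (L = 6000 + (52 + 35) = 6000 + 87 = 6087)
32184 + L = 32184 + 6087 = 38271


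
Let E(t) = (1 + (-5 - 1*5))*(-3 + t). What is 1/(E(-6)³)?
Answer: 1/531441 ≈ 1.8817e-6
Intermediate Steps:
E(t) = 27 - 9*t (E(t) = (1 + (-5 - 5))*(-3 + t) = (1 - 10)*(-3 + t) = -9*(-3 + t) = 27 - 9*t)
1/(E(-6)³) = 1/((27 - 9*(-6))³) = 1/((27 + 54)³) = 1/(81³) = 1/531441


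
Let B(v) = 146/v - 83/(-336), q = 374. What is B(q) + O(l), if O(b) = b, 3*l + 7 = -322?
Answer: -2283509/20944 ≈ -109.03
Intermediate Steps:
l = -329/3 (l = -7/3 + (1/3)*(-322) = -7/3 - 322/3 = -329/3 ≈ -109.67)
B(v) = 83/336 + 146/v (B(v) = 146/v - 83*(-1/336) = 146/v + 83/336 = 83/336 + 146/v)
B(q) + O(l) = (83/336 + 146/374) - 329/3 = (83/336 + 146*(1/374)) - 329/3 = (83/336 + 73/187) - 329/3 = 40049/62832 - 329/3 = -2283509/20944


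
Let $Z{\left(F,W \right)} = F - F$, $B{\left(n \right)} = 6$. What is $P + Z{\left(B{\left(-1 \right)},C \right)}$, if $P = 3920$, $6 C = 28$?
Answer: $3920$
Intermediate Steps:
$C = \frac{14}{3}$ ($C = \frac{1}{6} \cdot 28 = \frac{14}{3} \approx 4.6667$)
$Z{\left(F,W \right)} = 0$
$P + Z{\left(B{\left(-1 \right)},C \right)} = 3920 + 0 = 3920$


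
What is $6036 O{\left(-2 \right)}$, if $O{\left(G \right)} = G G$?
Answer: $24144$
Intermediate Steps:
$O{\left(G \right)} = G^{2}$
$6036 O{\left(-2 \right)} = 6036 \left(-2\right)^{2} = 6036 \cdot 4 = 24144$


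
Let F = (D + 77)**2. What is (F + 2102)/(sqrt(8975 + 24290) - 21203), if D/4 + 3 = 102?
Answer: -1596098231/149844648 - 75277*sqrt(33265)/149844648 ≈ -10.743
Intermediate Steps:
D = 396 (D = -12 + 4*102 = -12 + 408 = 396)
F = 223729 (F = (396 + 77)**2 = 473**2 = 223729)
(F + 2102)/(sqrt(8975 + 24290) - 21203) = (223729 + 2102)/(sqrt(8975 + 24290) - 21203) = 225831/(sqrt(33265) - 21203) = 225831/(-21203 + sqrt(33265))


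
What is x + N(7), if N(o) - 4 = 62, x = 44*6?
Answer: 330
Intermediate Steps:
x = 264
N(o) = 66 (N(o) = 4 + 62 = 66)
x + N(7) = 264 + 66 = 330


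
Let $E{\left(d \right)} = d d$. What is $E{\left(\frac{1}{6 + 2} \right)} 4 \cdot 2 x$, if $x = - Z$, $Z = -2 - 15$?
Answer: $\frac{17}{8} \approx 2.125$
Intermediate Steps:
$E{\left(d \right)} = d^{2}$
$Z = -17$ ($Z = -2 - 15 = -17$)
$x = 17$ ($x = \left(-1\right) \left(-17\right) = 17$)
$E{\left(\frac{1}{6 + 2} \right)} 4 \cdot 2 x = \left(\frac{1}{6 + 2}\right)^{2} \cdot 4 \cdot 2 \cdot 17 = \left(\frac{1}{8}\right)^{2} \cdot 8 \cdot 17 = \frac{1}{64} \cdot 8 \cdot 17 = \frac{1}{8} \cdot 17 = \frac{17}{8}$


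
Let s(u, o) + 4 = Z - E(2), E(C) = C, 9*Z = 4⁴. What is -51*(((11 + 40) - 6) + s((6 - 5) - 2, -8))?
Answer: -10319/3 ≈ -3439.7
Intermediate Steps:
Z = 256/9 (Z = (⅑)*4⁴ = (⅑)*256 = 256/9 ≈ 28.444)
s(u, o) = 202/9 (s(u, o) = -4 + (256/9 - 1*2) = -4 + (256/9 - 2) = -4 + 238/9 = 202/9)
-51*(((11 + 40) - 6) + s((6 - 5) - 2, -8)) = -51*(((11 + 40) - 6) + 202/9) = -51*((51 - 6) + 202/9) = -51*(45 + 202/9) = -51*607/9 = -10319/3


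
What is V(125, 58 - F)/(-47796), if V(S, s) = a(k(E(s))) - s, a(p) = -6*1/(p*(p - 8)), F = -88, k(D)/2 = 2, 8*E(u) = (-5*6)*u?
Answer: 1165/382368 ≈ 0.0030468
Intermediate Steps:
E(u) = -15*u/4 (E(u) = ((-5*6)*u)/8 = (-30*u)/8 = -15*u/4)
k(D) = 4 (k(D) = 2*2 = 4)
a(p) = -6/(p*(-8 + p)) (a(p) = -6*1/(p*(-8 + p)) = -6/(p*(-8 + p)))
V(S, s) = 3/8 - s (V(S, s) = -6/(4*(-8 + 4)) - s = -6*1/4/(-4) - s = -6*1/4*(-1/4) - s = 3/8 - s)
V(125, 58 - F)/(-47796) = (3/8 - (58 - 1*(-88)))/(-47796) = (3/8 - (58 + 88))*(-1/47796) = (3/8 - 1*146)*(-1/47796) = (3/8 - 146)*(-1/47796) = -1165/8*(-1/47796) = 1165/382368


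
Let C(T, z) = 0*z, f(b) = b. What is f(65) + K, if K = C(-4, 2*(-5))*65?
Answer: 65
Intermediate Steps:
C(T, z) = 0
K = 0 (K = 0*65 = 0)
f(65) + K = 65 + 0 = 65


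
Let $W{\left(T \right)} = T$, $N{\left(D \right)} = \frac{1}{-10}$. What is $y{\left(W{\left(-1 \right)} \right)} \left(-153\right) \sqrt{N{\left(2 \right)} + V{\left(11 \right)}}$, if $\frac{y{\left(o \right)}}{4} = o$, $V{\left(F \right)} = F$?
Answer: $\frac{306 \sqrt{1090}}{5} \approx 2020.5$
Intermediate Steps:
$N{\left(D \right)} = - \frac{1}{10}$
$y{\left(o \right)} = 4 o$
$y{\left(W{\left(-1 \right)} \right)} \left(-153\right) \sqrt{N{\left(2 \right)} + V{\left(11 \right)}} = 4 \left(-1\right) \left(-153\right) \sqrt{- \frac{1}{10} + 11} = \left(-4\right) \left(-153\right) \sqrt{\frac{109}{10}} = 612 \frac{\sqrt{1090}}{10} = \frac{306 \sqrt{1090}}{5}$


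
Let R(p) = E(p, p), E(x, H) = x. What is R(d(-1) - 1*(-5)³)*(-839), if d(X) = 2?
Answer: -106553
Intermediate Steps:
R(p) = p
R(d(-1) - 1*(-5)³)*(-839) = (2 - 1*(-5)³)*(-839) = (2 - 1*(-125))*(-839) = (2 + 125)*(-839) = 127*(-839) = -106553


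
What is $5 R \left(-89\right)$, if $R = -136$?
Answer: $60520$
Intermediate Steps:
$5 R \left(-89\right) = 5 \left(-136\right) \left(-89\right) = \left(-680\right) \left(-89\right) = 60520$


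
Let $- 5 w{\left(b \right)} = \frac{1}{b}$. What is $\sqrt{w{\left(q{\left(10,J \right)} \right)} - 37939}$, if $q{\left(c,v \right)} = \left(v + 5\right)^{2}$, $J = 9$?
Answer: $\frac{i \sqrt{185901105}}{70} \approx 194.78 i$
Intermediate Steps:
$q{\left(c,v \right)} = \left(5 + v\right)^{2}$
$w{\left(b \right)} = - \frac{1}{5 b}$
$\sqrt{w{\left(q{\left(10,J \right)} \right)} - 37939} = \sqrt{- \frac{1}{5 \left(5 + 9\right)^{2}} - 37939} = \sqrt{- \frac{1}{5 \cdot 14^{2}} - 37939} = \sqrt{- \frac{1}{5 \cdot 196} - 37939} = \sqrt{\left(- \frac{1}{5}\right) \frac{1}{196} - 37939} = \sqrt{- \frac{1}{980} - 37939} = \sqrt{- \frac{37180221}{980}} = \frac{i \sqrt{185901105}}{70}$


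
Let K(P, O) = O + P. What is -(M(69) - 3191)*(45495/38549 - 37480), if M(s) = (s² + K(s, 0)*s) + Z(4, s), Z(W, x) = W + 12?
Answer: 9169961695675/38549 ≈ 2.3788e+8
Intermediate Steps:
Z(W, x) = 12 + W
M(s) = 16 + 2*s² (M(s) = (s² + (0 + s)*s) + (12 + 4) = (s² + s*s) + 16 = (s² + s²) + 16 = 2*s² + 16 = 16 + 2*s²)
-(M(69) - 3191)*(45495/38549 - 37480) = -((16 + 2*69²) - 3191)*(45495/38549 - 37480) = -((16 + 2*4761) - 3191)*(45495*(1/38549) - 37480) = -((16 + 9522) - 3191)*(45495/38549 - 37480) = -(9538 - 3191)*(-1444771025)/38549 = -6347*(-1444771025)/38549 = -1*(-9169961695675/38549) = 9169961695675/38549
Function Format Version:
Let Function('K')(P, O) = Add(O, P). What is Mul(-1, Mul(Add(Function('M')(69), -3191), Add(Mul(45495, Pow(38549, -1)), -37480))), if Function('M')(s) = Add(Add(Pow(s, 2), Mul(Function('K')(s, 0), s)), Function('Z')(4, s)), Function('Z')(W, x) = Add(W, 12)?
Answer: Rational(9169961695675, 38549) ≈ 2.3788e+8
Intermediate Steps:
Function('Z')(W, x) = Add(12, W)
Function('M')(s) = Add(16, Mul(2, Pow(s, 2))) (Function('M')(s) = Add(Add(Pow(s, 2), Mul(Add(0, s), s)), Add(12, 4)) = Add(Add(Pow(s, 2), Mul(s, s)), 16) = Add(Add(Pow(s, 2), Pow(s, 2)), 16) = Add(Mul(2, Pow(s, 2)), 16) = Add(16, Mul(2, Pow(s, 2))))
Mul(-1, Mul(Add(Function('M')(69), -3191), Add(Mul(45495, Pow(38549, -1)), -37480))) = Mul(-1, Mul(Add(Add(16, Mul(2, Pow(69, 2))), -3191), Add(Mul(45495, Pow(38549, -1)), -37480))) = Mul(-1, Mul(Add(Add(16, Mul(2, 4761)), -3191), Add(Mul(45495, Rational(1, 38549)), -37480))) = Mul(-1, Mul(Add(Add(16, 9522), -3191), Add(Rational(45495, 38549), -37480))) = Mul(-1, Mul(Add(9538, -3191), Rational(-1444771025, 38549))) = Mul(-1, Mul(6347, Rational(-1444771025, 38549))) = Mul(-1, Rational(-9169961695675, 38549)) = Rational(9169961695675, 38549)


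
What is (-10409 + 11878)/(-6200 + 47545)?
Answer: 1469/41345 ≈ 0.035530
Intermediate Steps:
(-10409 + 11878)/(-6200 + 47545) = 1469/41345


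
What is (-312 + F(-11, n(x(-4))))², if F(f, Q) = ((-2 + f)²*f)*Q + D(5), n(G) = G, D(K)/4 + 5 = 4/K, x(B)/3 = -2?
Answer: 2929623876/25 ≈ 1.1718e+8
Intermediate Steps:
x(B) = -6 (x(B) = 3*(-2) = -6)
D(K) = -20 + 16/K (D(K) = -20 + 4*(4/K) = -20 + 16/K)
F(f, Q) = -84/5 + Q*f*(-2 + f)² (F(f, Q) = ((-2 + f)²*f)*Q + (-20 + 16/5) = (f*(-2 + f)²)*Q + (-20 + 16*(⅕)) = Q*f*(-2 + f)² + (-20 + 16/5) = Q*f*(-2 + f)² - 84/5 = -84/5 + Q*f*(-2 + f)²)
(-312 + F(-11, n(x(-4))))² = (-312 + (-84/5 - 6*(-11)*(-2 - 11)²))² = (-312 + (-84/5 - 6*(-11)*(-13)²))² = (-312 + (-84/5 - 6*(-11)*169))² = (-312 + (-84/5 + 11154))² = (-312 + 55686/5)² = (54126/5)² = 2929623876/25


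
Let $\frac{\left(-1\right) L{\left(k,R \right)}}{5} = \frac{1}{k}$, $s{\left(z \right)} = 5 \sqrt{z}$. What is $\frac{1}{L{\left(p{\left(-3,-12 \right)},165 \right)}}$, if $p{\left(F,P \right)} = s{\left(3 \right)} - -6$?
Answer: $- \frac{6}{5} - \sqrt{3} \approx -2.9321$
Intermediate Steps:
$p{\left(F,P \right)} = 6 + 5 \sqrt{3}$ ($p{\left(F,P \right)} = 5 \sqrt{3} - -6 = 5 \sqrt{3} + 6 = 6 + 5 \sqrt{3}$)
$L{\left(k,R \right)} = - \frac{5}{k}$
$\frac{1}{L{\left(p{\left(-3,-12 \right)},165 \right)}} = \frac{1}{\left(-5\right) \frac{1}{6 + 5 \sqrt{3}}} = - \frac{6}{5} - \sqrt{3}$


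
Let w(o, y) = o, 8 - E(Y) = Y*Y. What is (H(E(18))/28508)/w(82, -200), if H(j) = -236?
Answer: -59/584414 ≈ -0.00010096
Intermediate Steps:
E(Y) = 8 - Y² (E(Y) = 8 - Y*Y = 8 - Y²)
(H(E(18))/28508)/w(82, -200) = -236/28508/82 = -236*1/28508*(1/82) = -59/7127*1/82 = -59/584414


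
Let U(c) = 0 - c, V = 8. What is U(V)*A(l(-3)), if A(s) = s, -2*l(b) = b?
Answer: -12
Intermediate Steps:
l(b) = -b/2
U(c) = -c
U(V)*A(l(-3)) = (-1*8)*(-1/2*(-3)) = -8*3/2 = -12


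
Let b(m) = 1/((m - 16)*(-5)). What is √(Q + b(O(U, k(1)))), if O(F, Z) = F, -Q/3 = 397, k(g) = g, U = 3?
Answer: I*√5031910/65 ≈ 34.511*I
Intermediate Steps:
Q = -1191 (Q = -3*397 = -1191)
b(m) = -1/(5*(-16 + m)) (b(m) = -⅕/(-16 + m) = -1/(5*(-16 + m)))
√(Q + b(O(U, k(1)))) = √(-1191 - 1/(-80 + 5*3)) = √(-1191 - 1/(-80 + 15)) = √(-1191 - 1/(-65)) = √(-1191 - 1*(-1/65)) = √(-1191 + 1/65) = √(-77414/65) = I*√5031910/65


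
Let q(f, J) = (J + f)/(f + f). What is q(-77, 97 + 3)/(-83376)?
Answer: 23/12839904 ≈ 1.7913e-6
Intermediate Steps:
q(f, J) = (J + f)/(2*f) (q(f, J) = (J + f)/((2*f)) = (J + f)*(1/(2*f)) = (J + f)/(2*f))
q(-77, 97 + 3)/(-83376) = ((½)*((97 + 3) - 77)/(-77))/(-83376) = ((½)*(-1/77)*(100 - 77))*(-1/83376) = ((½)*(-1/77)*23)*(-1/83376) = -23/154*(-1/83376) = 23/12839904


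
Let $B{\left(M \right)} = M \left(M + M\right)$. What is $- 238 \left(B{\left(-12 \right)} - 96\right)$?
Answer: $-45696$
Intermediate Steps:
$B{\left(M \right)} = 2 M^{2}$ ($B{\left(M \right)} = M 2 M = 2 M^{2}$)
$- 238 \left(B{\left(-12 \right)} - 96\right) = - 238 \left(2 \left(-12\right)^{2} - 96\right) = - 238 \left(2 \cdot 144 - 96\right) = - 238 \left(288 - 96\right) = \left(-238\right) 192 = -45696$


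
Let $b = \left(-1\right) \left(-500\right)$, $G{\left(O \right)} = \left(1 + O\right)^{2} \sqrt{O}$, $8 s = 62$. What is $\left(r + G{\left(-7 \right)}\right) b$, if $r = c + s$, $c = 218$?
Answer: $112875 + 18000 i \sqrt{7} \approx 1.1288 \cdot 10^{5} + 47624.0 i$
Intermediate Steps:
$s = \frac{31}{4}$ ($s = \frac{1}{8} \cdot 62 = \frac{31}{4} \approx 7.75$)
$G{\left(O \right)} = \sqrt{O} \left(1 + O\right)^{2}$
$b = 500$
$r = \frac{903}{4}$ ($r = 218 + \frac{31}{4} = \frac{903}{4} \approx 225.75$)
$\left(r + G{\left(-7 \right)}\right) b = \left(\frac{903}{4} + \sqrt{-7} \left(1 - 7\right)^{2}\right) 500 = \left(\frac{903}{4} + i \sqrt{7} \left(-6\right)^{2}\right) 500 = \left(\frac{903}{4} + i \sqrt{7} \cdot 36\right) 500 = \left(\frac{903}{4} + 36 i \sqrt{7}\right) 500 = 112875 + 18000 i \sqrt{7}$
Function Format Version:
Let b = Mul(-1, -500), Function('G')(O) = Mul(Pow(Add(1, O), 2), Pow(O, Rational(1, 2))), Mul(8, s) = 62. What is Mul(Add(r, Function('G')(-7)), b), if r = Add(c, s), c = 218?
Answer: Add(112875, Mul(18000, I, Pow(7, Rational(1, 2)))) ≈ Add(1.1288e+5, Mul(47624., I))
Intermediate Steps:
s = Rational(31, 4) (s = Mul(Rational(1, 8), 62) = Rational(31, 4) ≈ 7.7500)
Function('G')(O) = Mul(Pow(O, Rational(1, 2)), Pow(Add(1, O), 2))
b = 500
r = Rational(903, 4) (r = Add(218, Rational(31, 4)) = Rational(903, 4) ≈ 225.75)
Mul(Add(r, Function('G')(-7)), b) = Mul(Add(Rational(903, 4), Mul(Pow(-7, Rational(1, 2)), Pow(Add(1, -7), 2))), 500) = Mul(Add(Rational(903, 4), Mul(Mul(I, Pow(7, Rational(1, 2))), Pow(-6, 2))), 500) = Mul(Add(Rational(903, 4), Mul(Mul(I, Pow(7, Rational(1, 2))), 36)), 500) = Mul(Add(Rational(903, 4), Mul(36, I, Pow(7, Rational(1, 2)))), 500) = Add(112875, Mul(18000, I, Pow(7, Rational(1, 2))))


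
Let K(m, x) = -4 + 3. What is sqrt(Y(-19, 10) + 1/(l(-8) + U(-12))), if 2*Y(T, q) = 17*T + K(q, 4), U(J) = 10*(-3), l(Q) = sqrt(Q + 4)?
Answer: sqrt(-8276007 - 113*I)/226 ≈ 8.6902e-5 - 12.729*I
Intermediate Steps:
l(Q) = sqrt(4 + Q)
U(J) = -30
K(m, x) = -1
Y(T, q) = -1/2 + 17*T/2 (Y(T, q) = (17*T - 1)/2 = (-1 + 17*T)/2 = -1/2 + 17*T/2)
sqrt(Y(-19, 10) + 1/(l(-8) + U(-12))) = sqrt((-1/2 + (17/2)*(-19)) + 1/(sqrt(4 - 8) - 30)) = sqrt((-1/2 - 323/2) + 1/(sqrt(-4) - 30)) = sqrt(-162 + 1/(2*I - 30)) = sqrt(-162 + 1/(-30 + 2*I)) = sqrt(-162 + (-30 - 2*I)/904)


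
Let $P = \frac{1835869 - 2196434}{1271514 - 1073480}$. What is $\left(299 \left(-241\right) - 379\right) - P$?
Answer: $- \frac{14344826327}{198034} \approx -72436.0$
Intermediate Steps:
$P = - \frac{360565}{198034} \approx -1.8207$
$\left(299 \left(-241\right) - 379\right) - P = \left(299 \left(-241\right) - 379\right) - - \frac{360565}{198034} = \left(-72059 - 379\right) + \frac{360565}{198034} = -72438 + \frac{360565}{198034} = - \frac{14344826327}{198034}$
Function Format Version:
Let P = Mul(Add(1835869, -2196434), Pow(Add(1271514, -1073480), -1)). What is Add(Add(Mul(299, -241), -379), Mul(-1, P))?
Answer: Rational(-14344826327, 198034) ≈ -72436.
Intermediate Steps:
P = Rational(-360565, 198034) (P = Mul(-360565, Pow(198034, -1)) = Mul(-360565, Rational(1, 198034)) = Rational(-360565, 198034) ≈ -1.8207)
Add(Add(Mul(299, -241), -379), Mul(-1, P)) = Add(Add(Mul(299, -241), -379), Mul(-1, Rational(-360565, 198034))) = Add(Add(-72059, -379), Rational(360565, 198034)) = Add(-72438, Rational(360565, 198034)) = Rational(-14344826327, 198034)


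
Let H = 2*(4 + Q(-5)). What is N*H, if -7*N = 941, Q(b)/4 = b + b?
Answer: 67752/7 ≈ 9678.9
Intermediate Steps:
Q(b) = 8*b (Q(b) = 4*(b + b) = 4*(2*b) = 8*b)
N = -941/7 (N = -⅐*941 = -941/7 ≈ -134.43)
H = -72 (H = 2*(4 + 8*(-5)) = 2*(4 - 40) = 2*(-36) = -72)
N*H = -941/7*(-72) = 67752/7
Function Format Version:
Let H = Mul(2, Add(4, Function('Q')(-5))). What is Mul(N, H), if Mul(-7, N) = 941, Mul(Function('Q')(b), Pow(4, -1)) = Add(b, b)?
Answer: Rational(67752, 7) ≈ 9678.9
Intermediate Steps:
Function('Q')(b) = Mul(8, b) (Function('Q')(b) = Mul(4, Add(b, b)) = Mul(4, Mul(2, b)) = Mul(8, b))
N = Rational(-941, 7) (N = Mul(Rational(-1, 7), 941) = Rational(-941, 7) ≈ -134.43)
H = -72 (H = Mul(2, Add(4, Mul(8, -5))) = Mul(2, Add(4, -40)) = Mul(2, -36) = -72)
Mul(N, H) = Mul(Rational(-941, 7), -72) = Rational(67752, 7)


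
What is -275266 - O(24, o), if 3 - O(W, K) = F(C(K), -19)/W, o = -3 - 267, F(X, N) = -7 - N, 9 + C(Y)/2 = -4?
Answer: -550537/2 ≈ -2.7527e+5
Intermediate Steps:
C(Y) = -26 (C(Y) = -18 + 2*(-4) = -18 - 8 = -26)
o = -270
O(W, K) = 3 - 12/W (O(W, K) = 3 - (-7 - 1*(-19))/W = 3 - (-7 + 19)/W = 3 - 12/W)
-275266 - O(24, o) = -275266 - (3 - 12/24) = -275266 - (3 - 12*1/24) = -275266 - (3 - ½) = -275266 - 1*5/2 = -275266 - 5/2 = -550537/2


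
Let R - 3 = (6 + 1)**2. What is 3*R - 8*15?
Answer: 36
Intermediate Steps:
R = 52 (R = 3 + (6 + 1)**2 = 3 + 7**2 = 3 + 49 = 52)
3*R - 8*15 = 3*52 - 8*15 = 156 - 120 = 36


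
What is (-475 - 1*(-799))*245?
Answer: 79380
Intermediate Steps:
(-475 - 1*(-799))*245 = (-475 + 799)*245 = 324*245 = 79380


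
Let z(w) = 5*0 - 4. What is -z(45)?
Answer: 4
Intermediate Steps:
z(w) = -4 (z(w) = 0 - 4 = -4)
-z(45) = -1*(-4) = 4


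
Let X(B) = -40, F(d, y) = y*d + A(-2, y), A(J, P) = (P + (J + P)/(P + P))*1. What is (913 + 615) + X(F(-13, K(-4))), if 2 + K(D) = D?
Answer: 1488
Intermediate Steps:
A(J, P) = P + (J + P)/(2*P) (A(J, P) = (P + (J + P)/((2*P)))*1 = (P + (J + P)*(1/(2*P)))*1 = (P + (J + P)/(2*P))*1 = P + (J + P)/(2*P))
K(D) = -2 + D
F(d, y) = ½ + y - 1/y + d*y (F(d, y) = y*d + (½ + y + (½)*(-2)/y) = d*y + (½ + y - 1/y) = ½ + y - 1/y + d*y)
(913 + 615) + X(F(-13, K(-4))) = (913 + 615) - 40 = 1528 - 40 = 1488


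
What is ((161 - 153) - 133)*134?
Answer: -16750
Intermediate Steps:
((161 - 153) - 133)*134 = (8 - 133)*134 = -125*134 = -16750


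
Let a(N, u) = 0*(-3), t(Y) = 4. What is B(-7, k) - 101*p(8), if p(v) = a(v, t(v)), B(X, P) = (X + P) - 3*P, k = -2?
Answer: -3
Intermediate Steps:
B(X, P) = X - 2*P (B(X, P) = (P + X) - 3*P = X - 2*P)
a(N, u) = 0
p(v) = 0
B(-7, k) - 101*p(8) = (-7 - 2*(-2)) - 101*0 = (-7 + 4) + 0 = -3 + 0 = -3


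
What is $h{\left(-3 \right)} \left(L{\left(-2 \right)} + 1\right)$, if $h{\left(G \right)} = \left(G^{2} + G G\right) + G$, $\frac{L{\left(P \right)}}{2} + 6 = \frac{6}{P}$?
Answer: $-255$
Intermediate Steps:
$L{\left(P \right)} = -12 + \frac{12}{P}$ ($L{\left(P \right)} = -12 + 2 \frac{6}{P} = -12 + \frac{12}{P}$)
$h{\left(G \right)} = G + 2 G^{2}$ ($h{\left(G \right)} = \left(G^{2} + G^{2}\right) + G = 2 G^{2} + G = G + 2 G^{2}$)
$h{\left(-3 \right)} \left(L{\left(-2 \right)} + 1\right) = - 3 \left(1 + 2 \left(-3\right)\right) \left(\left(-12 + \frac{12}{-2}\right) + 1\right) = - 3 \left(1 - 6\right) \left(\left(-12 + 12 \left(- \frac{1}{2}\right)\right) + 1\right) = \left(-3\right) \left(-5\right) \left(\left(-12 - 6\right) + 1\right) = 15 \left(-18 + 1\right) = 15 \left(-17\right) = -255$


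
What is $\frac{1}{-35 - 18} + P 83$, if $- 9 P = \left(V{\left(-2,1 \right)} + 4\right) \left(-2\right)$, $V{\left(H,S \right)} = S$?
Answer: $\frac{43981}{477} \approx 92.203$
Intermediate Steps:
$P = \frac{10}{9}$ ($P = - \frac{\left(1 + 4\right) \left(-2\right)}{9} = - \frac{5 \left(-2\right)}{9} = \left(- \frac{1}{9}\right) \left(-10\right) = \frac{10}{9} \approx 1.1111$)
$\frac{1}{-35 - 18} + P 83 = \frac{1}{-35 - 18} + \frac{10}{9} \cdot 83 = \frac{1}{-53} + \frac{830}{9} = - \frac{1}{53} + \frac{830}{9} = \frac{43981}{477}$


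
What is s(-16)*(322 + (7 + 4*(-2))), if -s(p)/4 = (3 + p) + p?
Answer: 37236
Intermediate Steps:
s(p) = -12 - 8*p (s(p) = -4*((3 + p) + p) = -4*(3 + 2*p) = -12 - 8*p)
s(-16)*(322 + (7 + 4*(-2))) = (-12 - 8*(-16))*(322 + (7 + 4*(-2))) = (-12 + 128)*(322 + (7 - 8)) = 116*(322 - 1) = 116*321 = 37236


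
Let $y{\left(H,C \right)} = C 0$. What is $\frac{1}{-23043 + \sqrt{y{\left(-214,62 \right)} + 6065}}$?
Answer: $- \frac{23043}{530973784} - \frac{\sqrt{6065}}{530973784} \approx -4.3544 \cdot 10^{-5}$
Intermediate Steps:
$y{\left(H,C \right)} = 0$
$\frac{1}{-23043 + \sqrt{y{\left(-214,62 \right)} + 6065}} = \frac{1}{-23043 + \sqrt{0 + 6065}} = \frac{1}{-23043 + \sqrt{6065}}$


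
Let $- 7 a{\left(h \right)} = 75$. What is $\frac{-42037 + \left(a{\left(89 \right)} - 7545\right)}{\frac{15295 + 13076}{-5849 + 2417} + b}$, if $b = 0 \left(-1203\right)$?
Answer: $\frac{397138456}{66199} \approx 5999.2$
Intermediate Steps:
$b = 0$
$a{\left(h \right)} = - \frac{75}{7}$ ($a{\left(h \right)} = \left(- \frac{1}{7}\right) 75 = - \frac{75}{7}$)
$\frac{-42037 + \left(a{\left(89 \right)} - 7545\right)}{\frac{15295 + 13076}{-5849 + 2417} + b} = \frac{-42037 - \frac{52890}{7}}{\frac{15295 + 13076}{-5849 + 2417} + 0} = \frac{-42037 - \frac{52890}{7}}{\frac{28371}{-3432} + 0} = - \frac{347149}{7 \left(28371 \left(- \frac{1}{3432}\right) + 0\right)} = - \frac{347149}{7 \left(- \frac{9457}{1144} + 0\right)} = - \frac{347149}{7 \left(- \frac{9457}{1144}\right)} = \left(- \frac{347149}{7}\right) \left(- \frac{1144}{9457}\right) = \frac{397138456}{66199}$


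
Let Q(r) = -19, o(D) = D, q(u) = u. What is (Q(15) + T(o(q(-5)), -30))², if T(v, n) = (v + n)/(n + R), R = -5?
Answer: 324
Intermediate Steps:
T(v, n) = (n + v)/(-5 + n) (T(v, n) = (v + n)/(n - 5) = (n + v)/(-5 + n))
(Q(15) + T(o(q(-5)), -30))² = (-19 + (-30 - 5)/(-5 - 30))² = (-19 - 35/(-35))² = (-19 - 1/35*(-35))² = (-19 + 1)² = (-18)² = 324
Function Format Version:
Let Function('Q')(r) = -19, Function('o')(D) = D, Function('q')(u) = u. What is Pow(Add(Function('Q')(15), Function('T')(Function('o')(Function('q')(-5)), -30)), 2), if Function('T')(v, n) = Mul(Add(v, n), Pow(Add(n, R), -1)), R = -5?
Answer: 324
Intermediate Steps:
Function('T')(v, n) = Mul(Pow(Add(-5, n), -1), Add(n, v)) (Function('T')(v, n) = Mul(Add(v, n), Pow(Add(n, -5), -1)) = Mul(Add(n, v), Pow(Add(-5, n), -1)) = Mul(Pow(Add(-5, n), -1), Add(n, v)))
Pow(Add(Function('Q')(15), Function('T')(Function('o')(Function('q')(-5)), -30)), 2) = Pow(Add(-19, Mul(Pow(Add(-5, -30), -1), Add(-30, -5))), 2) = Pow(Add(-19, Mul(Pow(-35, -1), -35)), 2) = Pow(Add(-19, Mul(Rational(-1, 35), -35)), 2) = Pow(Add(-19, 1), 2) = Pow(-18, 2) = 324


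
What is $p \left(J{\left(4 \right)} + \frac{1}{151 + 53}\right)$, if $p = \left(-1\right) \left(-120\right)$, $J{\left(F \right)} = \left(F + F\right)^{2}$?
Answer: $\frac{130570}{17} \approx 7680.6$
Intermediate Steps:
$J{\left(F \right)} = 4 F^{2}$ ($J{\left(F \right)} = \left(2 F\right)^{2} = 4 F^{2}$)
$p = 120$
$p \left(J{\left(4 \right)} + \frac{1}{151 + 53}\right) = 120 \left(4 \cdot 4^{2} + \frac{1}{151 + 53}\right) = 120 \left(4 \cdot 16 + \frac{1}{204}\right) = 120 \left(64 + \frac{1}{204}\right) = 120 \cdot \frac{13057}{204} = \frac{130570}{17}$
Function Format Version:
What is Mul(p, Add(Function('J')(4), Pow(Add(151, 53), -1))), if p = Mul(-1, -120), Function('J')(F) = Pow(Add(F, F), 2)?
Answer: Rational(130570, 17) ≈ 7680.6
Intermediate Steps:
Function('J')(F) = Mul(4, Pow(F, 2)) (Function('J')(F) = Pow(Mul(2, F), 2) = Mul(4, Pow(F, 2)))
p = 120
Mul(p, Add(Function('J')(4), Pow(Add(151, 53), -1))) = Mul(120, Add(Mul(4, Pow(4, 2)), Pow(Add(151, 53), -1))) = Mul(120, Add(Mul(4, 16), Pow(204, -1))) = Mul(120, Add(64, Rational(1, 204))) = Mul(120, Rational(13057, 204)) = Rational(130570, 17)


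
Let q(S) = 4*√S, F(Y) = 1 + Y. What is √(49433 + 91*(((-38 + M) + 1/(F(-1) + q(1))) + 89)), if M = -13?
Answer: √211655/2 ≈ 230.03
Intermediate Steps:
√(49433 + 91*(((-38 + M) + 1/(F(-1) + q(1))) + 89)) = √(49433 + 91*(((-38 - 13) + 1/((1 - 1) + 4*√1)) + 89)) = √(49433 + 91*((-51 + 1/(0 + 4*1)) + 89)) = √(49433 + 91*((-51 + 1/(0 + 4)) + 89)) = √(49433 + 91*((-51 + 1/4) + 89)) = √(49433 + 91*((-51 + ¼) + 89)) = √(49433 + 91*(-203/4 + 89)) = √(49433 + 91*(153/4)) = √(49433 + 13923/4) = √(211655/4) = √211655/2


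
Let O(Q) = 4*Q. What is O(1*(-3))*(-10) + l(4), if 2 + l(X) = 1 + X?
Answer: 123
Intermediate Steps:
l(X) = -1 + X (l(X) = -2 + (1 + X) = -1 + X)
O(1*(-3))*(-10) + l(4) = (4*(1*(-3)))*(-10) + (-1 + 4) = (4*(-3))*(-10) + 3 = -12*(-10) + 3 = 120 + 3 = 123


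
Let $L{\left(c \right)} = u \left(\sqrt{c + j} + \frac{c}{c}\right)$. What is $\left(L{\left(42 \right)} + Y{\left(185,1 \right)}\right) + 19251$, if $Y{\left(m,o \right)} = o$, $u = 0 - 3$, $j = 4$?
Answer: $19249 - 3 \sqrt{46} \approx 19229.0$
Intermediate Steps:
$u = -3$
$L{\left(c \right)} = -3 - 3 \sqrt{4 + c}$ ($L{\left(c \right)} = - 3 \left(\sqrt{c + 4} + \frac{c}{c}\right) = - 3 \left(\sqrt{4 + c} + 1\right) = - 3 \left(1 + \sqrt{4 + c}\right) = -3 - 3 \sqrt{4 + c}$)
$\left(L{\left(42 \right)} + Y{\left(185,1 \right)}\right) + 19251 = \left(\left(-3 - 3 \sqrt{4 + 42}\right) + 1\right) + 19251 = \left(\left(-3 - 3 \sqrt{46}\right) + 1\right) + 19251 = \left(-2 - 3 \sqrt{46}\right) + 19251 = 19249 - 3 \sqrt{46}$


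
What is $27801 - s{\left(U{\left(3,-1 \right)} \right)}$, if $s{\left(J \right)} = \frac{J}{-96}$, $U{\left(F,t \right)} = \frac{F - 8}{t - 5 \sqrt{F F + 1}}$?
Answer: $\frac{664555099}{23904} + \frac{25 \sqrt{10}}{23904} \approx 27801.0$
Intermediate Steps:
$U{\left(F,t \right)} = \frac{-8 + F}{t - 5 \sqrt{1 + F^{2}}}$ ($U{\left(F,t \right)} = \frac{-8 + F}{t - 5 \sqrt{F^{2} + 1}} = \frac{-8 + F}{t - 5 \sqrt{1 + F^{2}}}$)
$s{\left(J \right)} = - \frac{J}{96}$ ($s{\left(J \right)} = J \left(- \frac{1}{96}\right) = - \frac{J}{96}$)
$27801 - s{\left(U{\left(3,-1 \right)} \right)} = 27801 - - \frac{\frac{1}{-1 - 5 \sqrt{1 + 3^{2}}} \left(-8 + 3\right)}{96} = 27801 - - \frac{\frac{1}{-1 - 5 \sqrt{1 + 9}} \left(-5\right)}{96} = 27801 - - \frac{\frac{1}{-1 - 5 \sqrt{10}} \left(-5\right)}{96} = 27801 - - \frac{\left(-5\right) \frac{1}{-1 - 5 \sqrt{10}}}{96} = 27801 - \frac{5}{96 \left(-1 - 5 \sqrt{10}\right)}$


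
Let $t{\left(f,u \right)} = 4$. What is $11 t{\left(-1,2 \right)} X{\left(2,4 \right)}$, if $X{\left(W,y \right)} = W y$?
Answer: $352$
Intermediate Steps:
$11 t{\left(-1,2 \right)} X{\left(2,4 \right)} = 11 \cdot 4 \cdot 2 \cdot 4 = 44 \cdot 8 = 352$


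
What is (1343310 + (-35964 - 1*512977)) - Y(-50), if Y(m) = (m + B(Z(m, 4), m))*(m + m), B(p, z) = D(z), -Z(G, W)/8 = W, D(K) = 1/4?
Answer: 789394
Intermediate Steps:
D(K) = 1/4
Z(G, W) = -8*W
B(p, z) = 1/4
Y(m) = 2*m*(1/4 + m) (Y(m) = (m + 1/4)*(m + m) = (1/4 + m)*(2*m) = 2*m*(1/4 + m))
(1343310 + (-35964 - 1*512977)) - Y(-50) = (1343310 + (-35964 - 1*512977)) - (-50)*(1 + 4*(-50))/2 = (1343310 + (-35964 - 512977)) - (-50)*(1 - 200)/2 = (1343310 - 548941) - (-50)*(-199)/2 = 794369 - 1*4975 = 794369 - 4975 = 789394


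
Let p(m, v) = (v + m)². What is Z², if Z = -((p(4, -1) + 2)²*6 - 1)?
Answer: 525625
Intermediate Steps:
p(m, v) = (m + v)²
Z = -725 (Z = -(((4 - 1)² + 2)²*6 - 1) = -((3² + 2)²*6 - 1) = -((9 + 2)²*6 - 1) = -(11²*6 - 1) = -(121*6 - 1) = -(726 - 1) = -1*725 = -725)
Z² = (-725)² = 525625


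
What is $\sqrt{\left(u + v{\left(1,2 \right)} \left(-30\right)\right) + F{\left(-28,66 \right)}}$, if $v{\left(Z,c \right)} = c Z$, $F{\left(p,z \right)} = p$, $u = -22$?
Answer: $i \sqrt{110} \approx 10.488 i$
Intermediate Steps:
$v{\left(Z,c \right)} = Z c$
$\sqrt{\left(u + v{\left(1,2 \right)} \left(-30\right)\right) + F{\left(-28,66 \right)}} = \sqrt{\left(-22 + 1 \cdot 2 \left(-30\right)\right) - 28} = \sqrt{\left(-22 + 2 \left(-30\right)\right) - 28} = \sqrt{\left(-22 - 60\right) - 28} = \sqrt{-82 - 28} = \sqrt{-110} = i \sqrt{110}$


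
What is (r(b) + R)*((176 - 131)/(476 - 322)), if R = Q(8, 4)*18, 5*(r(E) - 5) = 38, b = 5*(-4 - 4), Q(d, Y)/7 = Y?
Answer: 3321/22 ≈ 150.95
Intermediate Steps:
Q(d, Y) = 7*Y
b = -40 (b = 5*(-8) = -40)
r(E) = 63/5 (r(E) = 5 + (1/5)*38 = 5 + 38/5 = 63/5)
R = 504 (R = (7*4)*18 = 28*18 = 504)
(r(b) + R)*((176 - 131)/(476 - 322)) = (63/5 + 504)*((176 - 131)/(476 - 322)) = 2583*(45/154)/5 = 2583*(45*(1/154))/5 = (2583/5)*(45/154) = 3321/22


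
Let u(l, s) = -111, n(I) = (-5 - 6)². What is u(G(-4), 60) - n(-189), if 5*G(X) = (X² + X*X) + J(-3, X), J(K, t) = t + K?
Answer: -232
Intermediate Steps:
J(K, t) = K + t
G(X) = -⅗ + X/5 + 2*X²/5 (G(X) = ((X² + X*X) + (-3 + X))/5 = ((X² + X²) + (-3 + X))/5 = (2*X² + (-3 + X))/5 = (-3 + X + 2*X²)/5 = -⅗ + X/5 + 2*X²/5)
n(I) = 121 (n(I) = (-11)² = 121)
u(G(-4), 60) - n(-189) = -111 - 1*121 = -111 - 121 = -232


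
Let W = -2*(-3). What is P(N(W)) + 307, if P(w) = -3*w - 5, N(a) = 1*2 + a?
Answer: 278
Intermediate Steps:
W = 6
N(a) = 2 + a
P(w) = -5 - 3*w
P(N(W)) + 307 = (-5 - 3*(2 + 6)) + 307 = (-5 - 3*8) + 307 = (-5 - 24) + 307 = -29 + 307 = 278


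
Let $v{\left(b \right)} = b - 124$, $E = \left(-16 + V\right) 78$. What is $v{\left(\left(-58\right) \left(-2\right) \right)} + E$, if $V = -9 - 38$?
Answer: $-4922$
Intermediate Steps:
$V = -47$ ($V = -9 - 38 = -47$)
$E = -4914$ ($E = \left(-16 - 47\right) 78 = \left(-63\right) 78 = -4914$)
$v{\left(b \right)} = -124 + b$
$v{\left(\left(-58\right) \left(-2\right) \right)} + E = \left(-124 - -116\right) - 4914 = \left(-124 + 116\right) - 4914 = -8 - 4914 = -4922$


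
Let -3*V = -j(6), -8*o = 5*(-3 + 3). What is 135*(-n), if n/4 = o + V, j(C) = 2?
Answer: -360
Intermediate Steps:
o = 0 (o = -5*(-3 + 3)/8 = -5*0/8 = -1/8*0 = 0)
V = 2/3 (V = -(-1)*2/3 = -1/3*(-2) = 2/3 ≈ 0.66667)
n = 8/3 (n = 4*(0 + 2/3) = 4*(2/3) = 8/3 ≈ 2.6667)
135*(-n) = 135*(-1*8/3) = 135*(-8/3) = -360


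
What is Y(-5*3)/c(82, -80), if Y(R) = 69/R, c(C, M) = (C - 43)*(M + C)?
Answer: -23/390 ≈ -0.058974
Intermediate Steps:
c(C, M) = (-43 + C)*(C + M)
Y(-5*3)/c(82, -80) = (69/((-5*3)))/(82² - 43*82 - 43*(-80) + 82*(-80)) = (69/(-15))/(6724 - 3526 + 3440 - 6560) = (69*(-1/15))/78 = -23/5*1/78 = -23/390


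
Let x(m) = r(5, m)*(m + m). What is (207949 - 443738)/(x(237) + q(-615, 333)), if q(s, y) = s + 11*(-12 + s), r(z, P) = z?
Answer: 235789/5142 ≈ 45.856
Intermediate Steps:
q(s, y) = -132 + 12*s (q(s, y) = s + (-132 + 11*s) = -132 + 12*s)
x(m) = 10*m (x(m) = 5*(m + m) = 5*(2*m) = 10*m)
(207949 - 443738)/(x(237) + q(-615, 333)) = (207949 - 443738)/(10*237 + (-132 + 12*(-615))) = -235789/(2370 + (-132 - 7380)) = -235789/(2370 - 7512) = -235789/(-5142) = -235789*(-1/5142) = 235789/5142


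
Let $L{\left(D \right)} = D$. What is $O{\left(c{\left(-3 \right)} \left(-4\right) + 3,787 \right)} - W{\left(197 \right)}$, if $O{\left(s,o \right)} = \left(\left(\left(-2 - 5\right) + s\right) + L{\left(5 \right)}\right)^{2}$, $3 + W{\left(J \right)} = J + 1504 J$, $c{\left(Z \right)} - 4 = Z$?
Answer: $-296473$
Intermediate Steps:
$c{\left(Z \right)} = 4 + Z$
$W{\left(J \right)} = -3 + 1505 J$ ($W{\left(J \right)} = -3 + \left(J + 1504 J\right) = -3 + 1505 J$)
$O{\left(s,o \right)} = \left(-2 + s\right)^{2}$ ($O{\left(s,o \right)} = \left(\left(\left(-2 - 5\right) + s\right) + 5\right)^{2} = \left(\left(-7 + s\right) + 5\right)^{2} = \left(-2 + s\right)^{2}$)
$O{\left(c{\left(-3 \right)} \left(-4\right) + 3,787 \right)} - W{\left(197 \right)} = \left(-2 + \left(\left(4 - 3\right) \left(-4\right) + 3\right)\right)^{2} - \left(-3 + 1505 \cdot 197\right) = \left(-2 + \left(1 \left(-4\right) + 3\right)\right)^{2} - \left(-3 + 296485\right) = \left(-2 + \left(-4 + 3\right)\right)^{2} - 296482 = \left(-2 - 1\right)^{2} - 296482 = \left(-3\right)^{2} - 296482 = 9 - 296482 = -296473$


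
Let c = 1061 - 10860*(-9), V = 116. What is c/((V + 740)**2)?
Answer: 98801/732736 ≈ 0.13484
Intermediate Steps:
c = 98801 (c = 1061 - 1086*(-90) = 1061 + 97740 = 98801)
c/((V + 740)**2) = 98801/((116 + 740)**2) = 98801/(856**2) = 98801/732736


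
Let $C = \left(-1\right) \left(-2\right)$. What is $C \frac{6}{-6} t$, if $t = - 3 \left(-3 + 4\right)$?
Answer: $6$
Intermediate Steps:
$C = 2$
$t = -3$ ($t = \left(-3\right) 1 = -3$)
$C \frac{6}{-6} t = 2 \frac{6}{-6} \left(-3\right) = 2 \cdot 6 \left(- \frac{1}{6}\right) \left(-3\right) = 2 \left(-1\right) \left(-3\right) = \left(-2\right) \left(-3\right) = 6$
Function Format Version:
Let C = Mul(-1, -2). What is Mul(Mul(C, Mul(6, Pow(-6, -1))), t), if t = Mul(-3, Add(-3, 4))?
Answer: 6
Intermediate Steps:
C = 2
t = -3 (t = Mul(-3, 1) = -3)
Mul(Mul(C, Mul(6, Pow(-6, -1))), t) = Mul(Mul(2, Mul(6, Pow(-6, -1))), -3) = Mul(Mul(2, Mul(6, Rational(-1, 6))), -3) = Mul(Mul(2, -1), -3) = Mul(-2, -3) = 6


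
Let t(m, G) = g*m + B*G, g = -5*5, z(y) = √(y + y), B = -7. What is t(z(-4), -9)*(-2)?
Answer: -126 + 100*I*√2 ≈ -126.0 + 141.42*I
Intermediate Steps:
z(y) = √2*√y (z(y) = √(2*y) = √2*√y)
g = -25
t(m, G) = -25*m - 7*G
t(z(-4), -9)*(-2) = (-25*√2*√(-4) - 7*(-9))*(-2) = (-25*√2*2*I + 63)*(-2) = (-50*I*√2 + 63)*(-2) = (63 - 50*I*√2)*(-2) = -126 + 100*I*√2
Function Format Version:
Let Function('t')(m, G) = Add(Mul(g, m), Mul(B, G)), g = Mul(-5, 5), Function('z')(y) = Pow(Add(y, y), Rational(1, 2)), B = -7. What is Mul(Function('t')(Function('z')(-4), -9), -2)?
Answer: Add(-126, Mul(100, I, Pow(2, Rational(1, 2)))) ≈ Add(-126.00, Mul(141.42, I))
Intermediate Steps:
Function('z')(y) = Mul(Pow(2, Rational(1, 2)), Pow(y, Rational(1, 2))) (Function('z')(y) = Pow(Mul(2, y), Rational(1, 2)) = Mul(Pow(2, Rational(1, 2)), Pow(y, Rational(1, 2))))
g = -25
Function('t')(m, G) = Add(Mul(-25, m), Mul(-7, G))
Mul(Function('t')(Function('z')(-4), -9), -2) = Mul(Add(Mul(-25, Mul(Pow(2, Rational(1, 2)), Pow(-4, Rational(1, 2)))), Mul(-7, -9)), -2) = Mul(Add(Mul(-25, Mul(Pow(2, Rational(1, 2)), Mul(2, I))), 63), -2) = Mul(Add(Mul(-25, Mul(2, I, Pow(2, Rational(1, 2)))), 63), -2) = Mul(Add(Mul(-50, I, Pow(2, Rational(1, 2))), 63), -2) = Mul(Add(63, Mul(-50, I, Pow(2, Rational(1, 2)))), -2) = Add(-126, Mul(100, I, Pow(2, Rational(1, 2))))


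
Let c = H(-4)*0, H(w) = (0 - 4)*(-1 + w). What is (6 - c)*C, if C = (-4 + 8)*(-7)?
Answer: -168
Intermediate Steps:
H(w) = 4 - 4*w (H(w) = -4*(-1 + w) = 4 - 4*w)
c = 0 (c = (4 - 4*(-4))*0 = (4 + 16)*0 = 20*0 = 0)
C = -28 (C = 4*(-7) = -28)
(6 - c)*C = (6 - 1*0)*(-28) = (6 + 0)*(-28) = 6*(-28) = -168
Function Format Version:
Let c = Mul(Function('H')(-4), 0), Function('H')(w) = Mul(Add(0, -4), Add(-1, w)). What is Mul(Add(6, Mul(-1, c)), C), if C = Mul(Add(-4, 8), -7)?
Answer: -168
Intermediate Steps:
Function('H')(w) = Add(4, Mul(-4, w)) (Function('H')(w) = Mul(-4, Add(-1, w)) = Add(4, Mul(-4, w)))
c = 0 (c = Mul(Add(4, Mul(-4, -4)), 0) = Mul(Add(4, 16), 0) = Mul(20, 0) = 0)
C = -28 (C = Mul(4, -7) = -28)
Mul(Add(6, Mul(-1, c)), C) = Mul(Add(6, Mul(-1, 0)), -28) = Mul(Add(6, 0), -28) = Mul(6, -28) = -168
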